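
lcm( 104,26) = 104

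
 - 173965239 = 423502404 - 597467643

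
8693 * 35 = 304255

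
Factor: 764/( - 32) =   -  2^ (-3 )*191^1=-191/8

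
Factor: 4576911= 3^1*1525637^1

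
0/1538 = 0= 0.00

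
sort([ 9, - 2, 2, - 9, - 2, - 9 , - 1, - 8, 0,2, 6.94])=[-9, - 9, - 8, - 2, - 2, - 1 , 0 , 2,2, 6.94 , 9] 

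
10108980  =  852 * 11865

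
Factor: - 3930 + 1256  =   - 2^1* 7^1 *191^1 = - 2674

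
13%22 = 13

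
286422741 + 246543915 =532966656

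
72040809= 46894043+25146766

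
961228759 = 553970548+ 407258211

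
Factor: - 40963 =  - 13^1*23^1*137^1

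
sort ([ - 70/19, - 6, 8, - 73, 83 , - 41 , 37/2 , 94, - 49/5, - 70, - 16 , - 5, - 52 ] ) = [ - 73, - 70, - 52,-41, - 16 ,-49/5 , - 6, - 5, - 70/19,8, 37/2,83, 94 ] 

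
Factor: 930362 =2^1*53^1*67^1*131^1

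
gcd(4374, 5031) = 9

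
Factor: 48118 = 2^1*7^2*491^1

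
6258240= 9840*636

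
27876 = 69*404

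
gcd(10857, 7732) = 1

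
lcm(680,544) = 2720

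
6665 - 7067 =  - 402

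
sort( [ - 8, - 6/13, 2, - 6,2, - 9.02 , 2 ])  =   [-9.02, - 8 ,- 6,  -  6/13, 2,2 , 2 ]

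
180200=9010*20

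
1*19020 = 19020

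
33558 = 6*5593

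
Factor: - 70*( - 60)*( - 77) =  - 323400= - 2^3*3^1*5^2 *7^2 * 11^1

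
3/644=3/644 = 0.00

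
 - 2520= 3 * (-840)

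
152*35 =5320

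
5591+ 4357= 9948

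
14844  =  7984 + 6860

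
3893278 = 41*94958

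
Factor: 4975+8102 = 13077=3^2*1453^1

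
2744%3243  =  2744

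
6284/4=1571 = 1571.00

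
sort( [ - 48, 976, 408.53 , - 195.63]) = [ - 195.63 ,-48,  408.53, 976]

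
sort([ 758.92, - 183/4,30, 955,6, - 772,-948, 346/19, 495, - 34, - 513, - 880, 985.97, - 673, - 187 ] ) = [ - 948, - 880,- 772 , - 673, - 513, - 187, -183/4, - 34, 6, 346/19, 30,  495,  758.92, 955, 985.97 ] 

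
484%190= 104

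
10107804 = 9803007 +304797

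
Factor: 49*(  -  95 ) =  - 5^1* 7^2*19^1 = - 4655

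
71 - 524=-453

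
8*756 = 6048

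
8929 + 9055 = 17984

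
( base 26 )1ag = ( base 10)952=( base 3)1022021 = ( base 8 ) 1670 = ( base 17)350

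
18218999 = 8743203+9475796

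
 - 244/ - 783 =244/783 = 0.31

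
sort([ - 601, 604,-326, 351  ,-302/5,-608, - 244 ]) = [ - 608,-601, - 326, - 244, - 302/5, 351, 604]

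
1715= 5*343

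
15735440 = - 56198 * (- 280)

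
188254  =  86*2189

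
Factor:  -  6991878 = - 2^1*3^1*613^1 * 1901^1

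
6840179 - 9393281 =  - 2553102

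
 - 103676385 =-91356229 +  - 12320156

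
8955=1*8955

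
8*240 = 1920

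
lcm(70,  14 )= 70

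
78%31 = 16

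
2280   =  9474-7194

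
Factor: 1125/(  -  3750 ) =-2^( - 1 )*3^1*5^(-1 ) = - 3/10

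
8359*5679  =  47470761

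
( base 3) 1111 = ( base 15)2A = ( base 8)50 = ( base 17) 26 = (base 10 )40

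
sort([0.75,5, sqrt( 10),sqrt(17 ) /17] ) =[ sqrt( 17 ) /17, 0.75,sqrt( 10),5 ]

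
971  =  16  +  955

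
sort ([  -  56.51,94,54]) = [ - 56.51,54 , 94]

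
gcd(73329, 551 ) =1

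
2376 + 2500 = 4876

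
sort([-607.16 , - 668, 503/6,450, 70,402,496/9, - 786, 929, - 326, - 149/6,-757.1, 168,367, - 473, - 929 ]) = [ - 929,  -  786,  -  757.1, - 668, - 607.16 , - 473 , - 326,  -  149/6,496/9,70, 503/6, 168, 367,402, 450,929 ] 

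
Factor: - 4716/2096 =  - 2^(  -  2)*3^2=-9/4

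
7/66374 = 1/9482 = 0.00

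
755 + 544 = 1299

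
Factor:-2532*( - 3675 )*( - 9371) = -2^2*3^2*5^2*7^2 * 211^1 *9371^1 = - 87198092100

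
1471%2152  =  1471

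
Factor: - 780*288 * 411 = - 2^7 * 3^4*5^1*13^1*137^1 = - 92327040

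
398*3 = 1194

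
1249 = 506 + 743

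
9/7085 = 9/7085 = 0.00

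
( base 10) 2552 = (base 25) 422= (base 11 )1A10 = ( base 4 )213320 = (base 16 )9f8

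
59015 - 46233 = 12782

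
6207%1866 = 609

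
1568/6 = 261 + 1/3 = 261.33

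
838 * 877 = 734926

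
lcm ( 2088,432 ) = 12528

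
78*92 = 7176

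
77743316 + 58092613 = 135835929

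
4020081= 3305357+714724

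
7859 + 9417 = 17276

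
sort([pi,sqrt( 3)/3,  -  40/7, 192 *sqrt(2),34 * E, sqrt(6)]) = [ - 40/7 , sqrt(3)/3 , sqrt( 6),pi, 34 * E , 192 * sqrt(2 ) ]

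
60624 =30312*2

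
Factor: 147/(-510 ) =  - 49/170= - 2^( - 1 ) *5^(  -  1 )*7^2*17^(-1) 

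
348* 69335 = 24128580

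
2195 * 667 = 1464065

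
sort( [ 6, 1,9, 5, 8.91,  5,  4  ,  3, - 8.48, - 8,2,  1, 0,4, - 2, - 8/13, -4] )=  [ - 8.48, - 8,-4, - 2,  -  8/13, 0, 1, 1 , 2, 3,4, 4,5 , 5,6,8.91, 9 ] 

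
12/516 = 1/43 = 0.02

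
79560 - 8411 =71149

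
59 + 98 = 157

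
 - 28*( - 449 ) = 12572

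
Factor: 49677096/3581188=2^1* 3^1*  7^1 * 13^( - 1) * 19^1 * 61^( - 1 )*79^1 * 197^1*1129^(-1) = 12419274/895297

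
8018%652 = 194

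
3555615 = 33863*105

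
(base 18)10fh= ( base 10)6119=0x17E7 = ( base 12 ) 365b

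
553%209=135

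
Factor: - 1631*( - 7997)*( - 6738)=-2^1*3^1*7^1*11^1*233^1*727^1*1123^1 = - 87884454966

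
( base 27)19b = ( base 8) 1727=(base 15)458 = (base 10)983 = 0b1111010111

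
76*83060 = 6312560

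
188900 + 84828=273728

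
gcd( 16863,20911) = 11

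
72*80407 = 5789304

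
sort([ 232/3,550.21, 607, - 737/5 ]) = [-737/5, 232/3, 550.21,607]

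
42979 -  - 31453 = 74432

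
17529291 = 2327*7533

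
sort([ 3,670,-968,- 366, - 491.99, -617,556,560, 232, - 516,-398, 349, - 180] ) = [ - 968, - 617, - 516, - 491.99, - 398,-366, - 180,3,232, 349 , 556,560, 670] 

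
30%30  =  0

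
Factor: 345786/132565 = 2^1*3^1*5^( - 1)*7^1*8233^1*26513^( - 1 )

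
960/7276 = 240/1819 = 0.13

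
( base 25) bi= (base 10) 293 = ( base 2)100100101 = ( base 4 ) 10211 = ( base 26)b7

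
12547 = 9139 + 3408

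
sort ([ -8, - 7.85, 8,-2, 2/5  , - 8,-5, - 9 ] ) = [ - 9,  -  8, -8, -7.85,-5,-2, 2/5, 8] 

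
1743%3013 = 1743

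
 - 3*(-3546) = 10638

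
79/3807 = 79/3807 = 0.02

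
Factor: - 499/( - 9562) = 2^(- 1)*7^(-1 )*499^1*683^( - 1 ) 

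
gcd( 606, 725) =1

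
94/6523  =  94/6523 =0.01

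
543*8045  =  4368435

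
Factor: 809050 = 2^1*5^2  *11^1*1471^1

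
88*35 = 3080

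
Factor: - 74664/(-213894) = 2^2*3^( - 1)*61^1*233^( - 1 ) = 244/699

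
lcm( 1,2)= 2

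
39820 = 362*110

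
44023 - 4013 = 40010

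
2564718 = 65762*39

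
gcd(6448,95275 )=1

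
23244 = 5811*4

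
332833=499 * 667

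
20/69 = 20/69 = 0.29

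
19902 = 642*31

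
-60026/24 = - 30013/12  =  - 2501.08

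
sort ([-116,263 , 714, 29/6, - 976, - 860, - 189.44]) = [ - 976, - 860, - 189.44,  -  116,29/6,263,714]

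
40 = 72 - 32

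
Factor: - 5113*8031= - 3^1 * 2677^1*5113^1 = - 41062503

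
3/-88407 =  - 1/29469 = - 0.00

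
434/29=14 + 28/29 = 14.97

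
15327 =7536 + 7791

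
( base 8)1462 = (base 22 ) 1F4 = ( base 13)4ac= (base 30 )R8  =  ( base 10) 818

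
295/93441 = 295/93441 = 0.00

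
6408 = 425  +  5983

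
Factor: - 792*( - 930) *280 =2^7*3^3 * 5^2 * 7^1*11^1*31^1 = 206236800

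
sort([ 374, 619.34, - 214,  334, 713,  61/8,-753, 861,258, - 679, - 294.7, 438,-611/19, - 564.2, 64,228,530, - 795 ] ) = [- 795, - 753, - 679, - 564.2,  -  294.7, - 214,-611/19 , 61/8, 64 , 228, 258,334, 374,438,530, 619.34,  713, 861 ]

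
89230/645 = 17846/129 = 138.34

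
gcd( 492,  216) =12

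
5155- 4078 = 1077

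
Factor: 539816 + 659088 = 1198904  =  2^3*7^1*79^1*271^1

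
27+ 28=55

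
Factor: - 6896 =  - 2^4*431^1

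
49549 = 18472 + 31077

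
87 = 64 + 23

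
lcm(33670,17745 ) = 1313130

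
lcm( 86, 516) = 516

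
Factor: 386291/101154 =527/138 = 2^( - 1 )*3^( - 1)*17^1*23^(-1 )* 31^1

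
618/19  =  618/19=32.53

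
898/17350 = 449/8675 = 0.05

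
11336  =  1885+9451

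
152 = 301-149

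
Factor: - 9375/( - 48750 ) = 5/26 = 2^(-1 )*5^1*13^( - 1 )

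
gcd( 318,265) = 53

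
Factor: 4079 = 4079^1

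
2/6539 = 2/6539 = 0.00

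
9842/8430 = 1 + 706/4215 = 1.17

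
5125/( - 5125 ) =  - 1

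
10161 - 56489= - 46328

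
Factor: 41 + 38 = 79^1 = 79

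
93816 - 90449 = 3367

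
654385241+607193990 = 1261579231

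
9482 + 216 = 9698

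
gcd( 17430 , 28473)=3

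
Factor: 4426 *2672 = 2^5*167^1*2213^1 = 11826272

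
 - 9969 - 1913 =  - 11882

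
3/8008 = 3/8008 = 0.00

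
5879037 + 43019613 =48898650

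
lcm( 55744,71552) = 4793984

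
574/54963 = 574/54963 = 0.01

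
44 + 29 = 73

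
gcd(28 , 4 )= 4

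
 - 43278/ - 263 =43278/263 = 164.56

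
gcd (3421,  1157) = 1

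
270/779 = 270/779 = 0.35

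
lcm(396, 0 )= 0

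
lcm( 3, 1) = 3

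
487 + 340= 827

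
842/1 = 842 = 842.00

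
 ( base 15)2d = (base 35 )18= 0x2B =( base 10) 43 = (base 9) 47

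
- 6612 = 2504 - 9116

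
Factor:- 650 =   -  2^1*5^2*13^1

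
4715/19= 4715/19  =  248.16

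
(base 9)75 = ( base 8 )104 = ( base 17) 40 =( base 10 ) 68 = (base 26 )2G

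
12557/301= 41 + 216/301 = 41.72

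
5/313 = 5/313 = 0.02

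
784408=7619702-6835294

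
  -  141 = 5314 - 5455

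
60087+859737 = 919824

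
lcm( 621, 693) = 47817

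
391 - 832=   -  441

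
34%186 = 34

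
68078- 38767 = 29311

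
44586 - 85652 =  - 41066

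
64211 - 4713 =59498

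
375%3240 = 375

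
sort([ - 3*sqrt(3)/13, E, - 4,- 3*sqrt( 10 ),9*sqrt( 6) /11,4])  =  [- 3*  sqrt( 10), - 4,-3*sqrt( 3 ) /13,9*sqrt(6) /11,  E, 4 ] 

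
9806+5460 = 15266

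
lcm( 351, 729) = 9477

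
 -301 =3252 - 3553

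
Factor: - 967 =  - 967^1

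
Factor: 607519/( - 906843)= - 3^( - 1)*7^( - 2)*11^1*31^( - 1)  *  199^(-1 ) * 55229^1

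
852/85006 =426/42503  =  0.01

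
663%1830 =663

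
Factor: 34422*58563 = 2^1*3^6*241^1*5737^1 = 2015855586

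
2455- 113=2342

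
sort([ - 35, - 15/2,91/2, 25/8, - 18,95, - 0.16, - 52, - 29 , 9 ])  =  [ - 52, -35 , - 29, - 18, -15/2,-0.16, 25/8,9,91/2,95 ] 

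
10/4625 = 2/925=0.00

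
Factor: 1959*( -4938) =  - 9673542 = -2^1*3^2*653^1*823^1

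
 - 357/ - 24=119/8 = 14.88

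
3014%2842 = 172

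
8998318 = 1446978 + 7551340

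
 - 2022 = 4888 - 6910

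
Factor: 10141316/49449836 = 17^1*31^( - 1)*107^(-1 )*293^1*509^1 * 3727^( - 1 ) = 2535329/12362459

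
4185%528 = 489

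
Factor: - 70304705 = -5^1*877^1 * 16033^1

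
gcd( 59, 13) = 1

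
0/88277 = 0=0.00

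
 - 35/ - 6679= 35/6679 = 0.01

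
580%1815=580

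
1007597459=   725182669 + 282414790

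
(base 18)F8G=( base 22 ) a84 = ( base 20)cb0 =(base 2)1001110011100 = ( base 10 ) 5020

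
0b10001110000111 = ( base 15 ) 2a65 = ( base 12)531B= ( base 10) 9095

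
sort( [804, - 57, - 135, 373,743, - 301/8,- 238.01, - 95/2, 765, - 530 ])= [  -  530, - 238.01,- 135, - 57, - 95/2,-301/8, 373, 743, 765, 804 ]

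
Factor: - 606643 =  - 606643^1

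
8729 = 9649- 920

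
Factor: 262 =2^1*131^1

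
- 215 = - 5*43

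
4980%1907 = 1166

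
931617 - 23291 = 908326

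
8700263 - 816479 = 7883784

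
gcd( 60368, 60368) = 60368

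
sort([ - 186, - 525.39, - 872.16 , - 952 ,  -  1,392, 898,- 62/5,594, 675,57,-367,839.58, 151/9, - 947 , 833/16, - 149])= [  -  952, - 947, - 872.16,-525.39,  -  367  ,-186, - 149  ,-62/5, - 1, 151/9,  833/16, 57, 392 , 594, 675,839.58 , 898 ]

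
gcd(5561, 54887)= 1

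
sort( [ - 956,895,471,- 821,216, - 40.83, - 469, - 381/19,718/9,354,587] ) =[-956, - 821,-469, - 40.83, - 381/19, 718/9,216  ,  354,471 , 587,895]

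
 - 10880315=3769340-14649655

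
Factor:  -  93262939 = - 7^1*11^1*1211207^1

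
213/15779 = 213/15779 = 0.01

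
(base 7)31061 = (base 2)1110110100101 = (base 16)1DA5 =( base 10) 7589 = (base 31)7rp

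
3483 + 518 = 4001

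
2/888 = 1/444 = 0.00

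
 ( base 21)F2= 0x13d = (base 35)92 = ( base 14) 189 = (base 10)317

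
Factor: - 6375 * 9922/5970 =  - 5^2*11^2*17^1 * 41^1*199^( - 1) = - 2108425/199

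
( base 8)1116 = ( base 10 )590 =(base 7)1502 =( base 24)10E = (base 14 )302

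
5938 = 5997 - 59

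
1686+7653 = 9339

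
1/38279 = 1/38279  =  0.00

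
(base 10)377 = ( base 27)DQ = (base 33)be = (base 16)179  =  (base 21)hk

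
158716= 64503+94213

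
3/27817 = 3/27817  =  0.00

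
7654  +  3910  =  11564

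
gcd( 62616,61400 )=8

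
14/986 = 7/493 = 0.01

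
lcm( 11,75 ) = 825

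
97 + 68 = 165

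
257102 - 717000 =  - 459898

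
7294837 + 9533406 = 16828243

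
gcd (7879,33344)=1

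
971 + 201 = 1172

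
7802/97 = 80+42/97 = 80.43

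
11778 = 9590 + 2188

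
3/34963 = 3/34963  =  0.00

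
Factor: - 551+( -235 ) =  - 786 = - 2^1*3^1*131^1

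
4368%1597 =1174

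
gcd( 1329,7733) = 1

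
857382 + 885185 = 1742567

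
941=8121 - 7180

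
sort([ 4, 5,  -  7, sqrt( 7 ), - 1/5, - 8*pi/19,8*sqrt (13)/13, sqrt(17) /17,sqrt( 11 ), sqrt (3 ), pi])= [-7 , - 8* pi/19, - 1/5,sqrt(17)/17,sqrt( 3 ),  8 * sqrt( 13 )/13 , sqrt (7), pi,sqrt(11 ), 4, 5 ] 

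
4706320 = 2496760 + 2209560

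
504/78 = 84/13  =  6.46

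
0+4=4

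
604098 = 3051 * 198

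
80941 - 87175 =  - 6234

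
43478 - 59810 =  - 16332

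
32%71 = 32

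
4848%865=523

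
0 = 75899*0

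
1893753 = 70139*27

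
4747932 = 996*4767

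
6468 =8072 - 1604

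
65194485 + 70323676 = 135518161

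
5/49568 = 5/49568 = 0.00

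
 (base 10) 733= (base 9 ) 1004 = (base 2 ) 1011011101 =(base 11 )607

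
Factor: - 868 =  - 2^2*7^1*31^1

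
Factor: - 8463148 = - 2^2*2115787^1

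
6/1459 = 6/1459 = 0.00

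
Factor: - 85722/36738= - 7/3 = - 3^( - 1 )*7^1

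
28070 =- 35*( - 802)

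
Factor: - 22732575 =- 3^1 * 5^2*101^1*3001^1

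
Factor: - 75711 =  - 3^1*25237^1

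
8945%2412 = 1709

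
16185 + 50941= 67126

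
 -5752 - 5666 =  - 11418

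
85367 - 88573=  - 3206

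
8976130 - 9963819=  - 987689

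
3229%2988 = 241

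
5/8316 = 5/8316 = 0.00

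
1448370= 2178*665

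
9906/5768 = 1+2069/2884 = 1.72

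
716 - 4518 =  - 3802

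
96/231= 32/77  =  0.42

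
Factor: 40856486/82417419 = 2^1 * 3^( - 4)*7^ ( - 1 )*11^1*137^( - 1)*1061^( - 1)*1857113^1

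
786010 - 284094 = 501916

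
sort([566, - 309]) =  [-309, 566]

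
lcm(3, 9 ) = 9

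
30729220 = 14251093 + 16478127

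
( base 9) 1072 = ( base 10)794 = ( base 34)nc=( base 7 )2213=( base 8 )1432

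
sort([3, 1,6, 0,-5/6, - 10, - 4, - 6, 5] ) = [-10,  -  6,  -  4, - 5/6, 0,1,  3,5, 6 ] 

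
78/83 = 78/83 = 0.94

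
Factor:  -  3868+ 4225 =357= 3^1*7^1*17^1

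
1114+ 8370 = 9484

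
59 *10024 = 591416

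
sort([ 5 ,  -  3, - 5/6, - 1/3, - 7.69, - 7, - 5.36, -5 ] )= [ - 7.69, - 7, - 5.36, - 5, - 3, - 5/6 , - 1/3,5]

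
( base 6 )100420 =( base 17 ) 1A7A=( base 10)7932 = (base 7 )32061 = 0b1111011111100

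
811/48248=811/48248 = 0.02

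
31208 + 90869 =122077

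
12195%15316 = 12195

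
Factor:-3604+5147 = 1543^1 = 1543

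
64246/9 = 64246/9 =7138.44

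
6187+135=6322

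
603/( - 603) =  - 1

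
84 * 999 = 83916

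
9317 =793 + 8524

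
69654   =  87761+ -18107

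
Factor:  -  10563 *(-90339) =954250857=3^2*7^1 * 503^1*30113^1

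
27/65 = 27/65 = 0.42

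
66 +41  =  107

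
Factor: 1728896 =2^7*13^1*1039^1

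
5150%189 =47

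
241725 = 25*9669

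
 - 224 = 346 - 570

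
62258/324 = 192+25/162  =  192.15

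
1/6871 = 1/6871 = 0.00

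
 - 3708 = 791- 4499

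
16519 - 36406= -19887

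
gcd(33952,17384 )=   8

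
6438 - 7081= - 643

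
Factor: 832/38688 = 2/93 = 2^1*3^( - 1)*31^ ( - 1) 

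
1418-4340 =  - 2922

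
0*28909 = 0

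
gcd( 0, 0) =0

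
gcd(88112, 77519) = 1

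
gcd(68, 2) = 2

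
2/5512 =1/2756 = 0.00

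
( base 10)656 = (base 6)3012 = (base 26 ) p6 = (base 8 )1220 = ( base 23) 15C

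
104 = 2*52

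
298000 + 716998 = 1014998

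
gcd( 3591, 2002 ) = 7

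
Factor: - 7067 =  - 37^1 * 191^1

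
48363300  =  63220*765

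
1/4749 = 1/4749 = 0.00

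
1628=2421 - 793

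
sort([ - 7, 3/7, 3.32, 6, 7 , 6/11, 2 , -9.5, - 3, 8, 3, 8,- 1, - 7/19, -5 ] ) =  [-9.5, - 7,-5,-3,- 1, - 7/19, 3/7, 6/11, 2,3, 3.32,6,7,8, 8 ] 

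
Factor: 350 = 2^1*5^2 * 7^1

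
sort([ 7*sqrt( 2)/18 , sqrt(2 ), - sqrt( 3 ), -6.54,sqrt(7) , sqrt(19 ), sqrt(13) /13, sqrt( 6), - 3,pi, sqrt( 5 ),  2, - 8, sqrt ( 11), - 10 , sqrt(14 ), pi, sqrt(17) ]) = [-10, -8,-6.54,  -  3 ,-sqrt( 3 ), sqrt(13 ) /13,7*sqrt (2) /18, sqrt( 2 ), 2, sqrt(5 ), sqrt(6), sqrt(7), pi, pi,  sqrt( 11 ),sqrt(14),sqrt(17 ), sqrt( 19 ) ]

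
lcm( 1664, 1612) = 51584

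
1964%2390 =1964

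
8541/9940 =8541/9940 = 0.86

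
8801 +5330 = 14131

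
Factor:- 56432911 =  - 17^1*3319583^1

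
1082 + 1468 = 2550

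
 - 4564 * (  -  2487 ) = 11350668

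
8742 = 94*93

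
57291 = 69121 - 11830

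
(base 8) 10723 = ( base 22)999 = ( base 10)4563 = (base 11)3479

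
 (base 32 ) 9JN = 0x2677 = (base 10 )9847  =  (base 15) 2db7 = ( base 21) 116J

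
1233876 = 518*2382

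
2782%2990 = 2782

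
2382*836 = 1991352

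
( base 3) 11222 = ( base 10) 134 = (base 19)71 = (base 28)4m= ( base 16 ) 86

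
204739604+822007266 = 1026746870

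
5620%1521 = 1057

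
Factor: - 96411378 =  - 2^1*3^1*7^1*2295509^1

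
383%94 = 7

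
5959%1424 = 263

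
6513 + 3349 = 9862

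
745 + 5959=6704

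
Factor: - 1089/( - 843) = 3^1*11^2*281^(- 1) = 363/281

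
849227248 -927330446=-78103198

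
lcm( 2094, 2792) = 8376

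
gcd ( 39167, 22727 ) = 1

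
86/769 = 86/769 = 0.11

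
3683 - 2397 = 1286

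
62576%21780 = 19016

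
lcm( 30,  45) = 90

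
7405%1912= 1669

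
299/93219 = 13/4053 =0.00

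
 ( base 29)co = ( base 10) 372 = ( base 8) 564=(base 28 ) d8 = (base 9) 453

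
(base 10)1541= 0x605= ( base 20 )3h1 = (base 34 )1BB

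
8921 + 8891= 17812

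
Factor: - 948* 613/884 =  - 3^1  *  13^( - 1 )*17^( - 1 )*  79^1*613^1 =-145281/221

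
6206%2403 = 1400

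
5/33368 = 5/33368  =  0.00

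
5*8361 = 41805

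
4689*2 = 9378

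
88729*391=34693039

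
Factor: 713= 23^1*31^1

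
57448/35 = 57448/35 = 1641.37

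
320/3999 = 320/3999 = 0.08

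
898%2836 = 898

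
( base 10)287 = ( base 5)2122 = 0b100011111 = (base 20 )e7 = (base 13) 191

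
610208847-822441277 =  - 212232430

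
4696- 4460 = 236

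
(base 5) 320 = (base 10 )85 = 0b1010101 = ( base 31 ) 2n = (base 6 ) 221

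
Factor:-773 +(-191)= - 2^2*241^1=- 964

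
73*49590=3620070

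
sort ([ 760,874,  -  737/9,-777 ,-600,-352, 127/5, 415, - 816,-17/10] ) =[-816, - 777 , - 600, - 352,  -  737/9, - 17/10,127/5,415, 760,874 ] 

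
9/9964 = 9/9964 =0.00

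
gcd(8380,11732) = 1676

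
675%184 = 123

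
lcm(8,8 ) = 8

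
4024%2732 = 1292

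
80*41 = 3280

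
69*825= 56925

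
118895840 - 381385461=-262489621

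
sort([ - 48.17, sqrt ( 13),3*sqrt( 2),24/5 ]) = [ - 48.17,sqrt( 13 ),3*sqrt (2),24/5 ]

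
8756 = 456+8300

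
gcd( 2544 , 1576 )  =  8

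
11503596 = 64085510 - 52581914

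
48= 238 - 190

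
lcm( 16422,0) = 0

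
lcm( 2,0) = 0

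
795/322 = 795/322= 2.47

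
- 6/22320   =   - 1 +3719/3720= - 0.00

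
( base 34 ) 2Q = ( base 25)3j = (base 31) 31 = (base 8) 136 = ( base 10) 94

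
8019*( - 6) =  - 48114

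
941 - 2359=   -  1418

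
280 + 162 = 442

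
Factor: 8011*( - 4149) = -3^2*461^1*8011^1 = -33237639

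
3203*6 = 19218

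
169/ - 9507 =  - 169/9507= - 0.02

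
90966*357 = 32474862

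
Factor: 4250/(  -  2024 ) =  - 2125/1012 = -2^( - 2)*5^3*11^( - 1 )*17^1*23^( - 1 )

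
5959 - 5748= 211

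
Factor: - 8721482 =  - 2^1*7^1*11^1*56633^1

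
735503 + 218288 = 953791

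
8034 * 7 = 56238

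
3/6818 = 3/6818= 0.00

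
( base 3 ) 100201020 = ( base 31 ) 7BC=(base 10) 7080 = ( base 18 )13F6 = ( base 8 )15650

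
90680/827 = 90680/827= 109.65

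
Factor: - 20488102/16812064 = -10244051/8406032 = -2^( - 4 )*617^1*16603^1*525377^( - 1 ) 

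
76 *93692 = 7120592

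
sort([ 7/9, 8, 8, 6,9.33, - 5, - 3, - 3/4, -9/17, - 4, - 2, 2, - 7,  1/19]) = [ - 7, - 5 , -4, - 3, - 2,  -  3/4,  -  9/17,1/19,7/9, 2,6,8,8,9.33]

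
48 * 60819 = 2919312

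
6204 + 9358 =15562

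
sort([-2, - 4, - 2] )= [-4 , - 2 ,  -  2] 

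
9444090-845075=8599015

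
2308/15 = 2308/15 = 153.87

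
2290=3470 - 1180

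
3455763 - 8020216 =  - 4564453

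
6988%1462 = 1140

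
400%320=80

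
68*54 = 3672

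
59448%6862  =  4552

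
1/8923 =1/8923  =  0.00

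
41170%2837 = 1452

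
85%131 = 85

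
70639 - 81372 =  - 10733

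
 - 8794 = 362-9156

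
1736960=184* 9440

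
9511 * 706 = 6714766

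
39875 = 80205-40330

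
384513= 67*5739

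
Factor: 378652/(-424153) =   -  2^2*181^1*811^( - 1 )=-  724/811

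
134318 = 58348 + 75970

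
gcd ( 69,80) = 1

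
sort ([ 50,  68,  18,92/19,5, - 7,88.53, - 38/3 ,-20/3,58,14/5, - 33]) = [ - 33, - 38/3, -7, - 20/3, 14/5,  92/19, 5 , 18 , 50,  58,68,88.53]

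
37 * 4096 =151552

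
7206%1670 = 526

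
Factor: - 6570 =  - 2^1*3^2*5^1*73^1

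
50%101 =50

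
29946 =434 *69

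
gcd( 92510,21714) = 22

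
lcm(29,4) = 116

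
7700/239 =32 + 52/239 =32.22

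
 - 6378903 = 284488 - 6663391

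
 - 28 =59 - 87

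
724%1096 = 724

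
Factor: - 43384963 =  - 43384963^1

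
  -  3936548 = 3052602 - 6989150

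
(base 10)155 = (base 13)BC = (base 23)6H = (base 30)55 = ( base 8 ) 233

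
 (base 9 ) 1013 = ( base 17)29a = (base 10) 741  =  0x2E5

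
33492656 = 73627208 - 40134552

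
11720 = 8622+3098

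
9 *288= 2592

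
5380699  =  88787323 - 83406624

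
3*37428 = 112284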